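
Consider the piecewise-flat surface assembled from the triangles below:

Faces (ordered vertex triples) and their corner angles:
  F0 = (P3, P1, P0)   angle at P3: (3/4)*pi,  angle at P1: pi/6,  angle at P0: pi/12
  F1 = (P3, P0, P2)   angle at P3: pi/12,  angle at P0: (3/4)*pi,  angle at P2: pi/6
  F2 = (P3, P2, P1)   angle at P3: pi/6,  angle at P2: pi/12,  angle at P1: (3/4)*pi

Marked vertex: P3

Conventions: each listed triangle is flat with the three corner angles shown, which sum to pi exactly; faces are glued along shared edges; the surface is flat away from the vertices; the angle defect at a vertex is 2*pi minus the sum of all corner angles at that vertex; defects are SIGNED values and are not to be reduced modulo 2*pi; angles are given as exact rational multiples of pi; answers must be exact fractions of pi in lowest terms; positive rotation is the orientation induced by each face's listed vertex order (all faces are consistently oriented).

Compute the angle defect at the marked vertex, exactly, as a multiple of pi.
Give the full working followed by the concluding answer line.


Sum of corner angles at P3: pi
defect = 2*pi - pi

Answer: defect(P3) = pi


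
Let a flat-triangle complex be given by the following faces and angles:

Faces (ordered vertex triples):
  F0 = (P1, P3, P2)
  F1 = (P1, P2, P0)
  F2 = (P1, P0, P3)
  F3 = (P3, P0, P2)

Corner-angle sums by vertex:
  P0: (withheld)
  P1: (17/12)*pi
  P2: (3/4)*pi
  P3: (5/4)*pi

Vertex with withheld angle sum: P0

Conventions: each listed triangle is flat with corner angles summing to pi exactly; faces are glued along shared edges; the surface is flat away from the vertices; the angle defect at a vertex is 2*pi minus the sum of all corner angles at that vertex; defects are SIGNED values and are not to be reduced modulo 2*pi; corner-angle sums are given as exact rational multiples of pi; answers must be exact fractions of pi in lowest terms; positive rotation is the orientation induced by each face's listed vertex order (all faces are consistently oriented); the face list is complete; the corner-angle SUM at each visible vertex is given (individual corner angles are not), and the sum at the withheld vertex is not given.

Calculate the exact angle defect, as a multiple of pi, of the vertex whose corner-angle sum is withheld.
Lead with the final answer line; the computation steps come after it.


Answer: defect(P0) = (17/12)*pi

V = 4, E = 6, F = 4; chi = V - E + F = 2
Gauss-Bonnet: total defect = 2*pi*chi = 4*pi; visible defects sum to (31/12)*pi


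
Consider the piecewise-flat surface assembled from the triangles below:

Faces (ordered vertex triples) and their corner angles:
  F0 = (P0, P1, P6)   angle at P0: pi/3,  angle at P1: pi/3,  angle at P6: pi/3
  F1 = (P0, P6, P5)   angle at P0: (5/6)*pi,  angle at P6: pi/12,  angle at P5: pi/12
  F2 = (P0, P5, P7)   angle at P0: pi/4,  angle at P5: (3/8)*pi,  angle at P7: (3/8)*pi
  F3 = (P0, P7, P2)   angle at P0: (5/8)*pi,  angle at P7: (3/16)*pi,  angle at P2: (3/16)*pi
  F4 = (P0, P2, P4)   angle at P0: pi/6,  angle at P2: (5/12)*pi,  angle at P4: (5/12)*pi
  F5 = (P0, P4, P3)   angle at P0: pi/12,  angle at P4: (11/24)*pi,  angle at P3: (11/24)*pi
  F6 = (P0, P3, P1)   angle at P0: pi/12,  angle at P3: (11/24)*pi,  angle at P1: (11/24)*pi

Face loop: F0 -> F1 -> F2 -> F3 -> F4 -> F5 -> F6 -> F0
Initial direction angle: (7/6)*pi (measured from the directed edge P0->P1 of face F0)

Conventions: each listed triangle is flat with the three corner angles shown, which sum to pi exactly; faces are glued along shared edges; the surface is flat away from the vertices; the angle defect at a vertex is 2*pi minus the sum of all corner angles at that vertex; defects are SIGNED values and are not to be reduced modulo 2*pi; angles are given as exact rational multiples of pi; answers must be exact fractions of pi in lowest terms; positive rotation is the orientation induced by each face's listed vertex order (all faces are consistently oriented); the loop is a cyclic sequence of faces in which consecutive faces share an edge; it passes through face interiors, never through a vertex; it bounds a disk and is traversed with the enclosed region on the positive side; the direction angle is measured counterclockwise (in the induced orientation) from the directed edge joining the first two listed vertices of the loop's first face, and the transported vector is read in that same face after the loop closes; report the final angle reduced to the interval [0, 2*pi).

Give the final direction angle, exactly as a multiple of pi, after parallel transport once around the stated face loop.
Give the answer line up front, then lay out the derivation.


Answer: final direction angle = (19/24)*pi

enclosed vertex P0: corner angles sum to (19/8)*pi, defect = 2*pi - (19/8)*pi = (-3/8)*pi
transport around the loop rotates by the sum of enclosed defects; add to the initial angle mod 2*pi
final angle = (7/6)*pi - (3/8)*pi = (19/24)*pi (mod 2*pi)


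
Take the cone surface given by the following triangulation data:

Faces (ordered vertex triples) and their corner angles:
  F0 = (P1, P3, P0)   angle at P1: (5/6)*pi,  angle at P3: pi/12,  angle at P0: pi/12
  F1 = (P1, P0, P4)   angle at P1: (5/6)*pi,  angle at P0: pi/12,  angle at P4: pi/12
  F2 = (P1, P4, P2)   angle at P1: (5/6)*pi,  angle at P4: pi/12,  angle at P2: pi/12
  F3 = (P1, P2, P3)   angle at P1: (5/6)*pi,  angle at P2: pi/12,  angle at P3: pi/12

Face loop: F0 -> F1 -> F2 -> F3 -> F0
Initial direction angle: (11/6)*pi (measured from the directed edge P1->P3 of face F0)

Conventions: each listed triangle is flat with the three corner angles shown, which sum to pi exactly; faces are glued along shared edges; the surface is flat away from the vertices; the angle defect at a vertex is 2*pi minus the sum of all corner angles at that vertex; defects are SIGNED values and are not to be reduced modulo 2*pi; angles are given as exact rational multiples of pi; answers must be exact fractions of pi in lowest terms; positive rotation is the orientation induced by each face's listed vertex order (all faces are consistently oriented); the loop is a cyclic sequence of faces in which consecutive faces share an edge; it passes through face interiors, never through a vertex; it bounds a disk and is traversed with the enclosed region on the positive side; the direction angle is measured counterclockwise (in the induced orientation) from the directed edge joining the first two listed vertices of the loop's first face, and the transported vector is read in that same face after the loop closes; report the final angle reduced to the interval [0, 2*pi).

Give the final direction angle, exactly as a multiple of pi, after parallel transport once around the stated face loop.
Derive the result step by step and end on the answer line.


enclosed vertex P1: corner angles sum to (10/3)*pi, defect = 2*pi - (10/3)*pi = (-4/3)*pi
transport around the loop rotates by the sum of enclosed defects; add to the initial angle mod 2*pi
final angle = (11/6)*pi - (4/3)*pi = pi/2 (mod 2*pi)

Answer: final direction angle = pi/2


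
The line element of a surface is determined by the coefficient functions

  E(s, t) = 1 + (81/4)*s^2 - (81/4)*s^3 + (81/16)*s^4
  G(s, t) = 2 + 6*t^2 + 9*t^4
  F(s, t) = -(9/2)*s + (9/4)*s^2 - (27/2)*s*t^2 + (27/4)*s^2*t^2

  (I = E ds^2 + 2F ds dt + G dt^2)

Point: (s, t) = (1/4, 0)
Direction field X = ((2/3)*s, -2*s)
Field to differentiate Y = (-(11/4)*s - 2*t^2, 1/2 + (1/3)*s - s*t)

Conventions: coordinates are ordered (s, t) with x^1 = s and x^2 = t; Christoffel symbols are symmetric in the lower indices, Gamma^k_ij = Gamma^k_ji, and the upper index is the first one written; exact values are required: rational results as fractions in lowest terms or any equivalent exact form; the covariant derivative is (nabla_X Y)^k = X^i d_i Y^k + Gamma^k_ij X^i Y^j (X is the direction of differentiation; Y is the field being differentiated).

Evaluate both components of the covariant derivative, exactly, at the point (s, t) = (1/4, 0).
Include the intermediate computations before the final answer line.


E = 8065/4096, F = -63/64, G = 2 at the point
E_s = 1701/256, E_t = 0, F_s = -27/8, F_t = 0, G_s = 0, G_t = 0
EG - F^2 = 12161/4096;  g^inv = (4096/12161) * [[2, 63/64], [63/64, 8065/4096]]
first-kind symbols [ij,l] = (1/2)(d_i g_jl + d_j g_il - d_l g_ij): [ss,s] = E_s/2 = 1701/512, [ss,t] = F_s - E_t/2 = -27/8, [st,s] = E_t/2 = 0, [st,t] = G_s/2 = 0, [tt,s] = F_t - G_s/2 = 0, [tt,t] = G_t/2 = 0
Gamma^s_ij = (G*[ij,s] - F*[ij,t])/(EG - F^2), Gamma^t_ij = (E*[ij,t] - F*[ij,s])/(EG - F^2)
Gamma_sss = 13608/12161, Gamma_sst = 0, Gamma_stt = 0, Gamma_tss = -13824/12161, Gamma_tst = 0, Gamma_ttt = 0
X = (1/6, -1/2), Y = (-11/16, 7/12) at the point

Answer: (nabla_X Y)^s = -171193/291864, (nabla_X Y)^t = 272141/875592


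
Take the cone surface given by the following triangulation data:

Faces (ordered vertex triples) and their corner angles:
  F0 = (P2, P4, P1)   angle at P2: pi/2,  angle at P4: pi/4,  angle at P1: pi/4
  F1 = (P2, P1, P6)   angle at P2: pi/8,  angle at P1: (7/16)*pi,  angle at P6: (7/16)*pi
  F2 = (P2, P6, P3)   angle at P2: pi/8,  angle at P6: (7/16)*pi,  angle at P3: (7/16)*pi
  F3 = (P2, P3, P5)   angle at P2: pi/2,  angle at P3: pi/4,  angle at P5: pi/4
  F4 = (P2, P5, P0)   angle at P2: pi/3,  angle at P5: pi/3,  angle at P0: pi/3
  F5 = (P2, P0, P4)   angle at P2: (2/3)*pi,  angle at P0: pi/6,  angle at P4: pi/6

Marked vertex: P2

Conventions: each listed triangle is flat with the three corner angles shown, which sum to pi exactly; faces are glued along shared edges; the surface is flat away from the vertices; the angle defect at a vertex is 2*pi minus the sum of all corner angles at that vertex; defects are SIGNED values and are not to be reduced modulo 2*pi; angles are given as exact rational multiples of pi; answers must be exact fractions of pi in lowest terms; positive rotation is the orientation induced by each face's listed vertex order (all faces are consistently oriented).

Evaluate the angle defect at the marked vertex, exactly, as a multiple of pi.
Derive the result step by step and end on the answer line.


Sum of corner angles at P2: (9/4)*pi
defect = 2*pi - (9/4)*pi

Answer: defect(P2) = -pi/4


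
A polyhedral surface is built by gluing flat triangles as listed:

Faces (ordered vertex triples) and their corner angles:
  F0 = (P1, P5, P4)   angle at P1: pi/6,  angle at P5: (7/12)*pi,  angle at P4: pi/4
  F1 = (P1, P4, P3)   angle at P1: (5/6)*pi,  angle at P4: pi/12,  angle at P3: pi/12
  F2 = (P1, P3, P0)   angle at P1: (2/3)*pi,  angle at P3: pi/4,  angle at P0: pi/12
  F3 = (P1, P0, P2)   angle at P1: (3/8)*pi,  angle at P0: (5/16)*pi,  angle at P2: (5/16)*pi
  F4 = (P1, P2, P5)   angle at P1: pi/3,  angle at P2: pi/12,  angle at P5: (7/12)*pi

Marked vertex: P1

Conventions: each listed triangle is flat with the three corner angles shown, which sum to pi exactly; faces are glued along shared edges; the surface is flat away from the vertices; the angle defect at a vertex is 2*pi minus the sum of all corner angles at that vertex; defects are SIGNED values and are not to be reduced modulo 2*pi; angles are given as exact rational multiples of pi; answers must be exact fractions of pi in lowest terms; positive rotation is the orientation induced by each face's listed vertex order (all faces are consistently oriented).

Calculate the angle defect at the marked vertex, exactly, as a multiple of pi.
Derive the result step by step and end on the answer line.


Sum of corner angles at P1: (19/8)*pi
defect = 2*pi - (19/8)*pi

Answer: defect(P1) = (-3/8)*pi


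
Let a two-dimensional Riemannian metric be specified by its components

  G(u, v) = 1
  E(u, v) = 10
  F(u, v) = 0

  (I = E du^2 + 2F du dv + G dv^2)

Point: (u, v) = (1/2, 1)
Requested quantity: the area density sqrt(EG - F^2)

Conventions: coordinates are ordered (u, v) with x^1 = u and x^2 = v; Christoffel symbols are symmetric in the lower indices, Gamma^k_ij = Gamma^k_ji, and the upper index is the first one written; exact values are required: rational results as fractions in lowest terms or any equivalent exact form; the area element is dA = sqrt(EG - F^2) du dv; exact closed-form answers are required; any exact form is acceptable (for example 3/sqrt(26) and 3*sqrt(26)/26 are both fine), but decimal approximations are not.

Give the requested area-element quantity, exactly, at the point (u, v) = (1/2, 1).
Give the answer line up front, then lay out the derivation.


Answer: sqrt(EG - F^2) = sqrt(10)

E = 10, F = 0, G = 1; EG - F^2 = 10


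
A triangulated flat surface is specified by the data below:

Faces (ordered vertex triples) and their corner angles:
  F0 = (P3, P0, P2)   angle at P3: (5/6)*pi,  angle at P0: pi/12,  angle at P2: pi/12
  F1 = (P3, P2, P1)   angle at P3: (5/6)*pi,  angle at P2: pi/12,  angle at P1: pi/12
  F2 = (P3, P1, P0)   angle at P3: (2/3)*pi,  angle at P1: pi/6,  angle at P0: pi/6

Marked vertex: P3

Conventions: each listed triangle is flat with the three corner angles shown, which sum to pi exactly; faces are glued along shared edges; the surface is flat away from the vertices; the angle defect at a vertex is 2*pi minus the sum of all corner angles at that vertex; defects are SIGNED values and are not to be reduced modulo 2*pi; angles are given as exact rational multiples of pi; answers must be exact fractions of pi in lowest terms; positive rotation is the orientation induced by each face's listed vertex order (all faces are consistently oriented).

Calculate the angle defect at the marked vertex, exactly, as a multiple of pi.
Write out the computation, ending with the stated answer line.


Sum of corner angles at P3: (7/3)*pi
defect = 2*pi - (7/3)*pi

Answer: defect(P3) = -pi/3


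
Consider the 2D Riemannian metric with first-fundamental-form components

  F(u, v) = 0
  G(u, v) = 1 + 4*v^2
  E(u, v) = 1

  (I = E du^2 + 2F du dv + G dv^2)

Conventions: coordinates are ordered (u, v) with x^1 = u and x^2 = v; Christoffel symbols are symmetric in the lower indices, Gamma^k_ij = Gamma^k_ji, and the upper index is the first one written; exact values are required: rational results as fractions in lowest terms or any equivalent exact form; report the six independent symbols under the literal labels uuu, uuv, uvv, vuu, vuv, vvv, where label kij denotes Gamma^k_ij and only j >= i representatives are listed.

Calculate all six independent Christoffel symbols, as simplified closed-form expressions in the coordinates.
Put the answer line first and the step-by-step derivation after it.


Answer: Gamma_uuu = 0, Gamma_uuv = 0, Gamma_uvv = 0, Gamma_vuu = 0, Gamma_vuv = 0, Gamma_vvv = 4*v/(4*v^2 + 1)

E = 1; F = 0; G = 1 + 4*v^2
Gamma^k_ij = (1/2) g^{kl} (d_i g_jl + d_j g_il - d_l g_ij), with g^inv = (1/(EG-F^2)) [[G, -F], [-F, E]]
first partials: E_u = 0, E_v = 0, F_u = 0, F_v = 0, G_u = 0, G_v = 8*v
D = EG - F^2 = 1 + 4*v^2
expanded: Gamma^u_uu = (G E_u - 2F F_u + F E_v)/(2D), Gamma^u_uv = (G E_v - F G_u)/(2D), Gamma^u_vv = (2G F_v - G G_u - F G_v)/(2D), Gamma^v_uu = (2E F_u - E E_v - F E_u)/(2D), Gamma^v_uv = (E G_u - F E_v)/(2D), Gamma^v_vv = (E G_v - 2F F_v + F G_u)/(2D); substitute and cancel common factors


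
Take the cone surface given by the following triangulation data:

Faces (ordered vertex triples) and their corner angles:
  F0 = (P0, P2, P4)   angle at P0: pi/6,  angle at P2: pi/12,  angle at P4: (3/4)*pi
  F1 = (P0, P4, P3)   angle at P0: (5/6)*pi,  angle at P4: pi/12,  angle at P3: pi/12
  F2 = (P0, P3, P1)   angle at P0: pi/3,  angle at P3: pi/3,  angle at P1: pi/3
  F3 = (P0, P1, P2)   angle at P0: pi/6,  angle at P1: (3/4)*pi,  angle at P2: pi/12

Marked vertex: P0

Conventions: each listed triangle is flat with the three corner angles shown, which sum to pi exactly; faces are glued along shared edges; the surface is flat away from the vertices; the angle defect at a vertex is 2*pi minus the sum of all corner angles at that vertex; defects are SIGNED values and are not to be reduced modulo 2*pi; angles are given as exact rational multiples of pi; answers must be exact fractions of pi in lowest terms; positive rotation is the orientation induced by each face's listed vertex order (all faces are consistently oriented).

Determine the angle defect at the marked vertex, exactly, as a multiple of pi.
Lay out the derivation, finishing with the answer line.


Sum of corner angles at P0: (3/2)*pi
defect = 2*pi - (3/2)*pi

Answer: defect(P0) = pi/2


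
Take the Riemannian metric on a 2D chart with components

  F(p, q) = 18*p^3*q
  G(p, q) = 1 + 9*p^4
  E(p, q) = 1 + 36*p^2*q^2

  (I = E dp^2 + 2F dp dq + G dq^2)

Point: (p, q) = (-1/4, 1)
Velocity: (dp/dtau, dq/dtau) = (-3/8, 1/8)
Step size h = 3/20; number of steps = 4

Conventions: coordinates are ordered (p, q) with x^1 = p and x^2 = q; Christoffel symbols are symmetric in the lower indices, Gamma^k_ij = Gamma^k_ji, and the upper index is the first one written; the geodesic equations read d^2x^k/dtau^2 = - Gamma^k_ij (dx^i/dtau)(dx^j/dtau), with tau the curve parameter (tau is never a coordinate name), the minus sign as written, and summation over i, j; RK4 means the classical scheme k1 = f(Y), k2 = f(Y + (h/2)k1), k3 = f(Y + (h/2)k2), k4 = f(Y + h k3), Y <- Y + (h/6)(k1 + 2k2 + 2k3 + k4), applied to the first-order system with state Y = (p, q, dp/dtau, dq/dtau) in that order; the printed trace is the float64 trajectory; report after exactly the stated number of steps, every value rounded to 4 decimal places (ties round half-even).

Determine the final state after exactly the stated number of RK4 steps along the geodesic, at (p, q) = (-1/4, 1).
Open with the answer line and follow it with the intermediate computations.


Answer: p = -0.4214, q = 1.0670, dp/dtau = -0.2254, dq/dtau = 0.1013

f(Y) = (dp/dtau, dq/dtau, -Gamma^p_ij Y'^i Y'^j, -Gamma^q_ij Y'^i Y'^j) with the Gammas evaluated at the stage position; h = 0.150000; intermediate values shown to 6 dp
step 0: p = -0.2500, q = 1.0000, dp/dtau = -0.3750, dq/dtau = 0.1250
step 1:
  k1: at (p, q) = (-0.250000, 1.000000), (dp/dtau, dq/dtau) = (-0.375000, 0.125000); Gamma_ppp = -2.739596, Gamma_ppq = 0.684899, Gamma_pqq = 0.000000, Gamma_qpp = 0.342449, Gamma_qpq = -0.085612, Gamma_qqq = 0.000000; k1 = (-0.375000, 0.125000, 0.449465, -0.056183)
  k2: at (p, q) = (-0.278125, 1.009375), (dp/dtau, dq/dtau) = (-0.341290, 0.120786); Gamma_ppp = -2.621696, Gamma_ppq = 0.722387, Gamma_pqq = 0.000000, Gamma_qpp = 0.361193, Gamma_qpq = -0.099524, Gamma_qqq = 0.000000; k2 = (-0.341290, 0.120786, 0.364930, -0.050277)
  k3: at (p, q) = (-0.275597, 1.009059), (dp/dtau, dq/dtau) = (-0.347630, 0.121229); Gamma_ppp = -2.633477, Gamma_ppq = 0.719262, Gamma_pqq = 0.000000, Gamma_qpp = 0.359631, Gamma_qpq = -0.098223, Gamma_qqq = 0.000000; k3 = (-0.347630, 0.121229, 0.378871, -0.051739)
  k4: at (p, q) = (-0.302145, 1.018184), (dp/dtau, dq/dtau) = (-0.318169, 0.117239); Gamma_ppp = -2.515868, Gamma_ppq = 0.746580, Gamma_pqq = 0.000000, Gamma_qpp = 0.373290, Gamma_qpq = -0.110773, Gamma_qqq = 0.000000; k4 = (-0.318169, 0.117239, 0.310383, -0.046053)
  Y <- Y + (h/6)(k1 + 2k2 + 2k3 + k4): p = -0.3018, q = 1.0182, dp/dtau = -0.3188, dq/dtau = 0.1173
step 2:
  k1: at (p, q) = (-0.301775, 1.018157), (dp/dtau, dq/dtau) = (-0.318814, 0.117343); Gamma_ppp = -2.517642, Gamma_ppq = 0.746213, Gamma_pqq = 0.000000, Gamma_qpp = 0.373107, Gamma_qpq = -0.110586, Gamma_qqq = 0.000000; k1 = (-0.318814, 0.117343, 0.311731, -0.046198)
  k2: at (p, q) = (-0.325686, 1.026958), (dp/dtau, dq/dtau) = (-0.295434, 0.113878); Gamma_ppp = -2.411112, Gamma_ppq = 0.764653, Gamma_pqq = 0.000000, Gamma_qpp = 0.382326, Gamma_qpq = -0.121250, Gamma_qqq = 0.000000; k2 = (-0.295434, 0.113878, 0.261896, -0.041528)
  k3: at (p, q) = (-0.323933, 1.026698), (dp/dtau, dq/dtau) = (-0.299172, 0.114229); Gamma_ppp = -2.419290, Gamma_ppq = 0.763309, Gamma_pqq = 0.000000, Gamma_qpp = 0.381654, Gamma_qpq = -0.120416, Gamma_qqq = 0.000000; k3 = (-0.299172, 0.114229, 0.268706, -0.042390)
  k4: at (p, q) = (-0.346651, 1.035291), (dp/dtau, dq/dtau) = (-0.278508, 0.110985); Gamma_ppp = -2.319492, Gamma_ppq = 0.776645, Gamma_pqq = 0.000000, Gamma_qpp = 0.388323, Gamma_qpq = -0.130024, Gamma_qqq = 0.000000; k4 = (-0.278508, 0.110985, 0.227928, -0.038159)
  Y <- Y + (h/6)(k1 + 2k2 + 2k3 + k4): p = -0.3464, q = 1.0353, dp/dtau = -0.2788, dq/dtau = 0.1110
step 3:
  k1: at (p, q) = (-0.346439, 1.035270), (dp/dtau, dq/dtau) = (-0.278792, 0.111038); Gamma_ppp = -2.320466, Gamma_ppq = 0.776511, Gamma_pqq = 0.000000, Gamma_qpp = 0.388256, Gamma_qpq = -0.129924, Gamma_qqq = 0.000000; k1 = (-0.278792, 0.111038, 0.228435, -0.038221)
  k2: at (p, q) = (-0.367348, 1.043598), (dp/dtau, dq/dtau) = (-0.261660, 0.108172); Gamma_ppp = -2.231356, Gamma_ppq = 0.785440, Gamma_pqq = 0.000000, Gamma_qpp = 0.392720, Gamma_qpq = -0.138238, Gamma_qqq = 0.000000; k2 = (-0.261660, 0.108172, 0.197234, -0.034713)
  k3: at (p, q) = (-0.366063, 1.043383), (dp/dtau, dq/dtau) = (-0.264000, 0.108435); Gamma_ppp = -2.236981, Gamma_ppq = 0.784828, Gamma_pqq = 0.000000, Gamma_qpp = 0.392414, Gamma_qpq = -0.137675, Gamma_qqq = 0.000000; k3 = (-0.264000, 0.108435, 0.200842, -0.035232)
  k4: at (p, q) = (-0.386039, 1.051536), (dp/dtau, dq/dtau) = (-0.248666, 0.105754); Gamma_ppp = -2.154609, Gamma_ppq = 0.790997, Gamma_pqq = 0.000000, Gamma_qpp = 0.395499, Gamma_qpq = -0.145195, Gamma_qqq = 0.000000; k4 = (-0.248666, 0.105754, 0.174832, -0.032092)
  Y <- Y + (h/6)(k1 + 2k2 + 2k3 + k4): p = -0.3859, q = 1.0515, dp/dtau = -0.2488, dq/dtau = 0.1058
step 4:
  k1: at (p, q) = (-0.385908, 1.051520), (dp/dtau, dq/dtau) = (-0.248807, 0.105783); Gamma_ppp = -2.155163, Gamma_ppq = 0.790945, Gamma_pqq = 0.000000, Gamma_qpp = 0.395472, Gamma_qpq = -0.145138, Gamma_qqq = 0.000000; k1 = (-0.248807, 0.105783, 0.175050, -0.032122)
  k2: at (p, q) = (-0.404568, 1.059454), (dp/dtau, dq/dtau) = (-0.235678, 0.103374); Gamma_ppp = -2.081220, Gamma_ppq = 0.794745, Gamma_pqq = 0.000000, Gamma_qpp = 0.397372, Gamma_qpq = -0.151743, Gamma_qqq = 0.000000; k2 = (-0.235678, 0.103374, 0.154324, -0.029466)
  k3: at (p, q) = (-0.403584, 1.059274), (dp/dtau, dq/dtau) = (-0.237232, 0.103573); Gamma_ppp = -2.085199, Gamma_ppq = 0.794462, Gamma_pqq = 0.000000, Gamma_qpp = 0.397231, Gamma_qpq = -0.151345, Gamma_qqq = 0.000000; k3 = (-0.237232, 0.103573, 0.156395, -0.029793)
  k4: at (p, q) = (-0.421493, 1.067056), (dp/dtau, dq/dtau) = (-0.225347, 0.101314); Gamma_ppp = -2.016883, Gamma_ppq = 0.796679, Gamma_pqq = 0.000000, Gamma_qpp = 0.398340, Gamma_qpq = -0.157346, Gamma_qqq = 0.000000; k4 = (-0.225347, 0.101314, 0.138798, -0.027413)
  Y <- Y + (h/6)(k1 + 2k2 + 2k3 + k4): p = -0.4214, q = 1.0670, dp/dtau = -0.2254, dq/dtau = 0.1013


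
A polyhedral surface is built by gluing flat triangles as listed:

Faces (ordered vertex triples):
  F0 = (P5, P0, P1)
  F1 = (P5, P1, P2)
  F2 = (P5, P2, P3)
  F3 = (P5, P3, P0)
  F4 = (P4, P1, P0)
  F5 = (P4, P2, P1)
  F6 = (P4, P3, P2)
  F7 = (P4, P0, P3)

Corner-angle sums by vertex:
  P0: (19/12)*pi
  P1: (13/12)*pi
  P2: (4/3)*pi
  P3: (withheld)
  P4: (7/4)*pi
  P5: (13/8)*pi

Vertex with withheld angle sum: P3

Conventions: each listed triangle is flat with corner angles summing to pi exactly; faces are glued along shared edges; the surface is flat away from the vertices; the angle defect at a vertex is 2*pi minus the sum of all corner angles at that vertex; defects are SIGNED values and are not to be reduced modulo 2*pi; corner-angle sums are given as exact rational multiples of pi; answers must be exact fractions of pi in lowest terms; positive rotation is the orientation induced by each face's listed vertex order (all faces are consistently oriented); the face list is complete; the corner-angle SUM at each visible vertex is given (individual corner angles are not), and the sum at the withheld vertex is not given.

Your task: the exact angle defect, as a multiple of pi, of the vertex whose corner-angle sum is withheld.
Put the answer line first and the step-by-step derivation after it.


Answer: defect(P3) = (11/8)*pi

V = 6, E = 12, F = 8; chi = V - E + F = 2
Gauss-Bonnet: total defect = 2*pi*chi = 4*pi; visible defects sum to (21/8)*pi


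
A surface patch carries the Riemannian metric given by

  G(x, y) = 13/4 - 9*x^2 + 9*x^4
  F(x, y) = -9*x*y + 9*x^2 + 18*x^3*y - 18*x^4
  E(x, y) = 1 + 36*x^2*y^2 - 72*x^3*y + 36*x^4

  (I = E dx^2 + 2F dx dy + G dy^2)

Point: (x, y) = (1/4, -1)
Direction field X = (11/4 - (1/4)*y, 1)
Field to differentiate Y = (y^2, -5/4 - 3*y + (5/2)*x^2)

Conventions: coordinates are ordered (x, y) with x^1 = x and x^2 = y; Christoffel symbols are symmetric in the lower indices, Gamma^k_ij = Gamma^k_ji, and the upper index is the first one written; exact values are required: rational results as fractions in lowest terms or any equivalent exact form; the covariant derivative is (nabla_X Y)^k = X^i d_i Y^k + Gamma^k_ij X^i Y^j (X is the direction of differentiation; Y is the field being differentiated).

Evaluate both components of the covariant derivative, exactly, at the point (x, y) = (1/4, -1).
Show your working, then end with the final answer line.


E = 289/64, F = 315/128, G = 697/256 at the point
E_x = 135/4, E_y = -45/8, F_x = 9, F_y = -63/32, G_x = -63/16, G_y = 0
EG - F^2 = 1597/256;  g^inv = (256/1597) * [[697/256, -315/128], [-315/128, 289/64]]
first-kind symbols [ij,l] = (1/2)(d_i g_jl + d_j g_il - d_l g_ij): [xx,x] = E_x/2 = 135/8, [xx,y] = F_x - E_y/2 = 189/16, [xy,x] = E_y/2 = -45/16, [xy,y] = G_x/2 = -63/32, [yy,x] = F_y - G_x/2 = 0, [yy,y] = G_y/2 = 0
Gamma^x_ij = (G*[ij,x] - F*[ij,y])/(EG - F^2), Gamma^y_ij = (E*[ij,y] - F*[ij,x])/(EG - F^2)
Gamma_xxx = 4320/1597, Gamma_xxy = -720/1597, Gamma_xyy = 0, Gamma_yxx = 3024/1597, Gamma_yxy = -504/1597, Gamma_yyy = 0
X = (3, 1), Y = (1, 61/32) at the point

Answer: (nabla_X Y)^x = 9857/3194, (nabla_X Y)^y = 13767/3194


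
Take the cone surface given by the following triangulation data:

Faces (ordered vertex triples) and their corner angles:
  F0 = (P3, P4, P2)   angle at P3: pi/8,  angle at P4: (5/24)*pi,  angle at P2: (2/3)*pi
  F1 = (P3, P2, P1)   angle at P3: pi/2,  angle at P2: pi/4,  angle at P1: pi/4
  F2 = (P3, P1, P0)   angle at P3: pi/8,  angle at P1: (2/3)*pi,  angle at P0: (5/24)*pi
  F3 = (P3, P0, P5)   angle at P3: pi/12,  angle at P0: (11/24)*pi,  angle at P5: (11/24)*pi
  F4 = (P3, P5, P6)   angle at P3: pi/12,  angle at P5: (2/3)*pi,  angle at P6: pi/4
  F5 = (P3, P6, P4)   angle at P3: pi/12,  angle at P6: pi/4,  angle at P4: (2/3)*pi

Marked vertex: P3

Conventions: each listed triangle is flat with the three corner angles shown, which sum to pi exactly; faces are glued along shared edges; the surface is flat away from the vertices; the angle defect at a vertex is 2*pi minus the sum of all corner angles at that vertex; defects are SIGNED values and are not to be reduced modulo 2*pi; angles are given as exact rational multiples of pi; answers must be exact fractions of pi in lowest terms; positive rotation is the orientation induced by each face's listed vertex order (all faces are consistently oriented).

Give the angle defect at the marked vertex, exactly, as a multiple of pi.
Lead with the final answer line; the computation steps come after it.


Answer: defect(P3) = pi

Sum of corner angles at P3: pi
defect = 2*pi - pi


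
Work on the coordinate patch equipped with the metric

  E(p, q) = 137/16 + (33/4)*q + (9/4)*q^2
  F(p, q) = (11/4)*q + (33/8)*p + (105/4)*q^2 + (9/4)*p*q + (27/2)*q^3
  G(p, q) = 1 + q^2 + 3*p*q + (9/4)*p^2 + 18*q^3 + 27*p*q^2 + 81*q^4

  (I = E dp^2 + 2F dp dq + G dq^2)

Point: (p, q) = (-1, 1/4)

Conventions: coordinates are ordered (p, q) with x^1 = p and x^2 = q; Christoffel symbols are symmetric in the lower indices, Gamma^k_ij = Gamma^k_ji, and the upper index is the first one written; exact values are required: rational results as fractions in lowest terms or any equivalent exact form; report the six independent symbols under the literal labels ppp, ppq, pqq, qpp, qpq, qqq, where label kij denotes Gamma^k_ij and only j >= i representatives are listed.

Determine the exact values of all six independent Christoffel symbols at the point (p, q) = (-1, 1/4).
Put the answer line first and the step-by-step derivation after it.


Answer: Gamma_ppp = 0, Gamma_ppq = 400/959, Gamma_pqq = 4400/2877, Gamma_qpp = 0, Gamma_qpq = -88/959, Gamma_qqq = -968/2877

E = 689/64, F = -275/128, G = 377/256 at the point
E_p = 0, E_q = 75/8, F_p = 75/16, F_q = 517/32, G_p = -33/16, G_q = -121/16
EG - F^2 = 2877/256;  g^inv = (256/2877) * [[377/256, 275/128], [275/128, 689/64]]
first-kind symbols [ij,l] = (1/2)(d_i g_jl + d_j g_il - d_l g_ij): [pp,p] = E_p/2 = 0, [pp,q] = F_p - E_q/2 = 0, [pq,p] = E_q/2 = 75/16, [pq,q] = G_p/2 = -33/32, [qq,p] = F_q - G_p/2 = 275/16, [qq,q] = G_q/2 = -121/32
Gamma^p_ij = (G*[ij,p] - F*[ij,q])/(EG - F^2), Gamma^q_ij = (E*[ij,q] - F*[ij,p])/(EG - F^2)


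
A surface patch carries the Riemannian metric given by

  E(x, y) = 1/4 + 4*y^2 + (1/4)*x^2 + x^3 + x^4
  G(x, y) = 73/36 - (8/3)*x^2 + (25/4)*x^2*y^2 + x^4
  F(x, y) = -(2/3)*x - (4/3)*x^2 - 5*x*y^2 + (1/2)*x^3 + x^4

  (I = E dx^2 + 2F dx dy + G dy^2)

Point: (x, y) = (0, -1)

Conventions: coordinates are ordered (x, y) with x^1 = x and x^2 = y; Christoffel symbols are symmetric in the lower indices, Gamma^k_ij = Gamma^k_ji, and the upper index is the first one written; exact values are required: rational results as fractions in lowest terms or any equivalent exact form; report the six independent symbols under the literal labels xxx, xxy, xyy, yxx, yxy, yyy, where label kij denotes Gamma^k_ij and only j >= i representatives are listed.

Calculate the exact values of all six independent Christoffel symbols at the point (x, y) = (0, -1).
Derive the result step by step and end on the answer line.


E = 17/4, F = 0, G = 73/36 at the point
E_x = 0, E_y = -8, F_x = -17/3, F_y = 0, G_x = 0, G_y = 0
EG - F^2 = 1241/144;  g^inv = (144/1241) * [[73/36, 0], [0, 17/4]]
first-kind symbols [ij,l] = (1/2)(d_i g_jl + d_j g_il - d_l g_ij): [xx,x] = E_x/2 = 0, [xx,y] = F_x - E_y/2 = -5/3, [xy,x] = E_y/2 = -4, [xy,y] = G_x/2 = 0, [yy,x] = F_y - G_x/2 = 0, [yy,y] = G_y/2 = 0
Gamma^x_ij = (G*[ij,x] - F*[ij,y])/(EG - F^2), Gamma^y_ij = (E*[ij,y] - F*[ij,x])/(EG - F^2)

Answer: Gamma_xxx = 0, Gamma_xxy = -16/17, Gamma_xyy = 0, Gamma_yxx = -60/73, Gamma_yxy = 0, Gamma_yyy = 0


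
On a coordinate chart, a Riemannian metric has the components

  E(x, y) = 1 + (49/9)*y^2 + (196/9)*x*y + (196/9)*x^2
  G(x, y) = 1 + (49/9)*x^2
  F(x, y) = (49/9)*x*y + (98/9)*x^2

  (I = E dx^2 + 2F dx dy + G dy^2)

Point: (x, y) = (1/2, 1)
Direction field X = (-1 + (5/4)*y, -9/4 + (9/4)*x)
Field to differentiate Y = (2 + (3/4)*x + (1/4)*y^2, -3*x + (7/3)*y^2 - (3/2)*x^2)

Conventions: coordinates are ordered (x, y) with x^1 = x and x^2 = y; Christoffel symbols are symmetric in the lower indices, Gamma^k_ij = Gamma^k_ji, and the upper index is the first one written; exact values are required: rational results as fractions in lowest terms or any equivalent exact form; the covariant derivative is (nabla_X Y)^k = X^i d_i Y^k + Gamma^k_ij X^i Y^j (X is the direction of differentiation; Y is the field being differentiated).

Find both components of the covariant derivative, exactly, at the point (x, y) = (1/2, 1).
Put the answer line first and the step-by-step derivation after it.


Answer: (nabla_X Y)^x = -11089/10428, (nabla_X Y)^y = -546185/83424

E = 205/9, F = 49/9, G = 85/36 at the point
E_x = 392/9, E_y = 196/9, F_x = 49/3, F_y = 49/18, G_x = 49/9, G_y = 0
EG - F^2 = 869/36;  g^inv = (36/869) * [[85/36, -49/9], [-49/9, 205/9]]
first-kind symbols [ij,l] = (1/2)(d_i g_jl + d_j g_il - d_l g_ij): [xx,x] = E_x/2 = 196/9, [xx,y] = F_x - E_y/2 = 49/9, [xy,x] = E_y/2 = 98/9, [xy,y] = G_x/2 = 49/18, [yy,x] = F_y - G_x/2 = 0, [yy,y] = G_y/2 = 0
Gamma^x_ij = (G*[ij,x] - F*[ij,y])/(EG - F^2), Gamma^y_ij = (E*[ij,y] - F*[ij,x])/(EG - F^2)
Gamma_xxx = 784/869, Gamma_xxy = 392/869, Gamma_xyy = 0, Gamma_yxx = 196/869, Gamma_yxy = 98/869, Gamma_yyy = 0
X = (1/4, -9/8), Y = (21/8, 11/24) at the point


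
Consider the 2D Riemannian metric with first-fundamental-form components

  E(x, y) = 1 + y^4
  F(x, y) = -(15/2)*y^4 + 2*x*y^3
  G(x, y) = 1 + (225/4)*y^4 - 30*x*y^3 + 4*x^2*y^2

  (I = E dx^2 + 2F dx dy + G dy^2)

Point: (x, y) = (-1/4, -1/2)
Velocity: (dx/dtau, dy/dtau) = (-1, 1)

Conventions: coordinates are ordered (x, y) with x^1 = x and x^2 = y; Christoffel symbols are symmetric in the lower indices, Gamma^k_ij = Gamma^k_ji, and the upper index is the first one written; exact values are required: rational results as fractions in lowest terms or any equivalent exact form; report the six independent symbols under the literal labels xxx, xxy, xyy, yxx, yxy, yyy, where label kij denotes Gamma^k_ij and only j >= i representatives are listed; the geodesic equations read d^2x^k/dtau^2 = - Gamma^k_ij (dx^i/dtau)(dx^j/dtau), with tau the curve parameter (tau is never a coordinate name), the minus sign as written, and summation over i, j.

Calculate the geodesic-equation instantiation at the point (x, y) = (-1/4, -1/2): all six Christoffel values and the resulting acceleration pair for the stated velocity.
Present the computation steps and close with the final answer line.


E = 17/16, F = -13/32, G = 233/64 at the point
E_x = 0, E_y = -1/2, F_x = -1/4, F_y = 27/8, G_x = 13/4, G_y = -91/4
EG - F^2 = 237/64;  g^inv = (64/237) * [[233/64, 13/32], [13/32, 17/16]]
first-kind symbols [ij,l] = (1/2)(d_i g_jl + d_j g_il - d_l g_ij): [xx,x] = E_x/2 = 0, [xx,y] = F_x - E_y/2 = 0, [xy,x] = E_y/2 = -1/4, [xy,y] = G_x/2 = 13/8, [yy,x] = F_y - G_x/2 = 7/4, [yy,y] = G_y/2 = -91/8
Gamma^x_ij = (G*[ij,x] - F*[ij,y])/(EG - F^2), Gamma^y_ij = (E*[ij,y] - F*[ij,x])/(EG - F^2)
Gamma_xxx = 0, Gamma_xxy = -16/237, Gamma_xyy = 112/237, Gamma_yxx = 0, Gamma_yxy = 104/237, Gamma_yyy = -728/237
d^2x/dtau^2 = -(Gamma_xxx*(-1)^2 + 2*Gamma_xxy*(-1)*(1) + Gamma_xyy*(1)^2) = -48/79
d^2y/dtau^2 = -(Gamma_yxx*(-1)^2 + 2*Gamma_yxy*(-1)*(1) + Gamma_yyy*(1)^2) = 312/79

Answer: Gamma_xxx = 0, Gamma_xxy = -16/237, Gamma_xyy = 112/237, Gamma_yxx = 0, Gamma_yxy = 104/237, Gamma_yyy = -728/237; accelerations (d^2x/dtau^2, d^2y/dtau^2) = (-48/79, 312/79)


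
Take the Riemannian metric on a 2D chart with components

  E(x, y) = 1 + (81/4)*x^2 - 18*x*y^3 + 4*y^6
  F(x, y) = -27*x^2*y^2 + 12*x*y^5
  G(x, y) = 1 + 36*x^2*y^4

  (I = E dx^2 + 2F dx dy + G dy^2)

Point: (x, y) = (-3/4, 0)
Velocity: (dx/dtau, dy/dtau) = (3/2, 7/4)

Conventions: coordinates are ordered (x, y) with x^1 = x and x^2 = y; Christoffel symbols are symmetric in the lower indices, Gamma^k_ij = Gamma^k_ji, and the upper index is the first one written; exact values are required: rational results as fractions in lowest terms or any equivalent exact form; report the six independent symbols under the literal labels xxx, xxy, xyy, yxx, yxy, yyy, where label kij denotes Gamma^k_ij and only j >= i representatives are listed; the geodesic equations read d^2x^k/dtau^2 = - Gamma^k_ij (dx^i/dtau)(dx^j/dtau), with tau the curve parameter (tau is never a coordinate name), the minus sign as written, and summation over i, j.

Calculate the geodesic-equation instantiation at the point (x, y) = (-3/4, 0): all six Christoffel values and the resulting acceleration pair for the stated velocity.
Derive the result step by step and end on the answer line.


E = 793/64, F = 0, G = 1 at the point
E_x = -243/8, E_y = 0, F_x = 0, F_y = 0, G_x = 0, G_y = 0
EG - F^2 = 793/64;  g^inv = (64/793) * [[1, 0], [0, 793/64]]
first-kind symbols [ij,l] = (1/2)(d_i g_jl + d_j g_il - d_l g_ij): [xx,x] = E_x/2 = -243/16, [xx,y] = F_x - E_y/2 = 0, [xy,x] = E_y/2 = 0, [xy,y] = G_x/2 = 0, [yy,x] = F_y - G_x/2 = 0, [yy,y] = G_y/2 = 0
Gamma^x_ij = (G*[ij,x] - F*[ij,y])/(EG - F^2), Gamma^y_ij = (E*[ij,y] - F*[ij,x])/(EG - F^2)
Gamma_xxx = -972/793, Gamma_xxy = 0, Gamma_xyy = 0, Gamma_yxx = 0, Gamma_yxy = 0, Gamma_yyy = 0
d^2x/dtau^2 = -(Gamma_xxx*(3/2)^2 + 2*Gamma_xxy*(3/2)*(7/4) + Gamma_xyy*(7/4)^2) = 2187/793
d^2y/dtau^2 = -(Gamma_yxx*(3/2)^2 + 2*Gamma_yxy*(3/2)*(7/4) + Gamma_yyy*(7/4)^2) = 0

Answer: Gamma_xxx = -972/793, Gamma_xxy = 0, Gamma_xyy = 0, Gamma_yxx = 0, Gamma_yxy = 0, Gamma_yyy = 0; accelerations (d^2x/dtau^2, d^2y/dtau^2) = (2187/793, 0)


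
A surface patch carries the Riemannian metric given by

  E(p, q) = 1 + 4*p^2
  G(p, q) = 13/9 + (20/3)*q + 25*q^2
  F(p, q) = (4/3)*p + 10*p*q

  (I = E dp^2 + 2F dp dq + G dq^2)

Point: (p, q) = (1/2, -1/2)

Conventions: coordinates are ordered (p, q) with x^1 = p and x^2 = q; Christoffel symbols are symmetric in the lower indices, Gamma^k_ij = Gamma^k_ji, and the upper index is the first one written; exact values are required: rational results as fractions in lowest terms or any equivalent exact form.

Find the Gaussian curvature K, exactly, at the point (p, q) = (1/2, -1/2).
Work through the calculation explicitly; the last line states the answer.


E = 2, F = -11/6, G = 157/36, EG - F^2 = 193/36 at the point
E_p = 4, E_q = 0, F_p = -11/3, F_q = 5, G_p = 0, G_q = -55/3
E_qq = 0, F_pq = 10, G_pp = 0
Apply the Brioschi formula K = (det M1 - det M2)/(EG - F^2)^2 over the derivative matrices of E, F, G.
M1 = [[-E_qq/2 + F_pq - G_pp/2, E_p/2, F_p - E_q/2], [F_q - G_p/2, E, F], [G_q/2, F, G]] = [[10, 2, -11/3], [5, 2, -11/6], [-55/6, -11/6, 157/36]]; det M1 = 10
M2 = [[0, E_q/2, G_p/2], [E_q/2, E, F], [G_p/2, F, G]] = [[0, 0, 0], [0, 2, -11/6], [0, -11/6, 157/36]]; det M2 = 0
det M1 - det M2 = 10; K = 10 / (193/36)^2 = 12960/37249

Answer: K = 12960/37249


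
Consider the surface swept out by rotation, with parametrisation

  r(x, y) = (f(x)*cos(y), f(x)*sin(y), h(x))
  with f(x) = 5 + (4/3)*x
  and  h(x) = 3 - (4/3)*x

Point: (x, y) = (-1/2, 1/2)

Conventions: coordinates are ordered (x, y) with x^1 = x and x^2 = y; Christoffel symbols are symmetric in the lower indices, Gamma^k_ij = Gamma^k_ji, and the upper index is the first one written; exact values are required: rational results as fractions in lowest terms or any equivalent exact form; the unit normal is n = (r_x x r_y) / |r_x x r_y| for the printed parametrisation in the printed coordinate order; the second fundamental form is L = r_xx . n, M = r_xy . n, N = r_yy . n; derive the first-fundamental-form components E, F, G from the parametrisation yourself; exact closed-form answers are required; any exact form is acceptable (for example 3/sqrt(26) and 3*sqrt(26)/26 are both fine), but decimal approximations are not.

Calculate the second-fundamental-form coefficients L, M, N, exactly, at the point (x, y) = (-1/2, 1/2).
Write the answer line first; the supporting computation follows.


Answer: L = 0, M = 0, N = -13*sqrt(2)/6

f = 13/3, f' = 4/3, f'' = 0, h' = -4/3, h'' = 0
E = 32/9, F = 0, G = 169/9; answer radicand W^2 = 32/9
unnormalised second-form numerators: l = 0, m = 0, n = -52/9; L = l/sqrt(32/9), and similarly M = m/sqrt(W^2), N = n/sqrt(W^2)


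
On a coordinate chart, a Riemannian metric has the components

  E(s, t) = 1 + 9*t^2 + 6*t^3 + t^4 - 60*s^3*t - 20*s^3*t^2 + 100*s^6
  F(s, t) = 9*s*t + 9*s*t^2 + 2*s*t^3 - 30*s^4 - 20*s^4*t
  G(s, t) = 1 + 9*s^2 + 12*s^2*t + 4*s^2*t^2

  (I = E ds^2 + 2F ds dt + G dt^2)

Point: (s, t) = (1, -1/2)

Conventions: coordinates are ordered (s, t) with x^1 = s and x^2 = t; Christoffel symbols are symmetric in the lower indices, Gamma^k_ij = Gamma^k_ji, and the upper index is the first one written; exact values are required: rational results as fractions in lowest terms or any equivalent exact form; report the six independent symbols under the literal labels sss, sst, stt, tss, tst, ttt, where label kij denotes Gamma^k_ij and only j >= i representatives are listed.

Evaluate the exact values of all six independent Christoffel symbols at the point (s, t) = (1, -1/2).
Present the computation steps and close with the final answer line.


E = 2041/16, F = -45/2, G = 5 at the point
E_s = 675, E_t = -45, F_s = -165/2, F_t = -37/2, G_s = 8, G_t = 8
EG - F^2 = 2105/16;  g^inv = (16/2105) * [[5, 45/2], [45/2, 2041/16]]
first-kind symbols [ij,l] = (1/2)(d_i g_jl + d_j g_il - d_l g_ij): [ss,s] = E_s/2 = 675/2, [ss,t] = F_s - E_t/2 = -60, [st,s] = E_t/2 = -45/2, [st,t] = G_s/2 = 4, [tt,s] = F_t - G_s/2 = -45/2, [tt,t] = G_t/2 = 4
Gamma^s_ij = (G*[ij,s] - F*[ij,t])/(EG - F^2), Gamma^t_ij = (E*[ij,t] - F*[ij,s])/(EG - F^2)

Answer: Gamma_sss = 1080/421, Gamma_sst = -72/421, Gamma_stt = -72/421, Gamma_tss = -192/421, Gamma_tst = 64/2105, Gamma_ttt = 64/2105
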